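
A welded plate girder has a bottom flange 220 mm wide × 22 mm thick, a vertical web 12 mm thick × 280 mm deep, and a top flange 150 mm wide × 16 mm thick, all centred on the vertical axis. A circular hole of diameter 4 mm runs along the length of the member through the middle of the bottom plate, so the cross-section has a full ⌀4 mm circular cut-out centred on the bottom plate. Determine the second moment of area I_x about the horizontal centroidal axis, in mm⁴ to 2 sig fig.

I_x ≈ 1.7 × 10⁸ mm⁴

Treat the section as a set of non-overlapping primitives; coordinates are from the bounding-box lower-left.
Bottom plate: 220 × 22, A = 4 840 mm², y = 11 mm, Ī = 195 213 mm⁴.
Web plate: 12 × 280, A = 3 360 mm², y = 162 mm, Ī = 21 952 000 mm⁴.
Top plate: 150 × 16, A = 2 400 mm², y = 310 mm, Ī = 51 200 mm⁴.
Hole (subtracted): ⌀4, A = 12.57 mm², y = 11 mm, Ī = 12.57 mm⁴.
Centroid: ȳ = ΣA·y / ΣA = 126.7 mm.
Transfer each piece to the horizontal centroidal axis using Ī + A·d² with d = y − 126.7:
  bottom plate: d = -115.7 mm → contributes +64 985 183 mm⁴
  web plate: d = 35.3 mm → contributes +26 138 998 mm⁴
  top plate: d = 183.3 mm → contributes +80 689 041 mm⁴
  hole: d = -115.7 mm → contributes −168 230 mm⁴
Total I = 171 644 991 mm⁴.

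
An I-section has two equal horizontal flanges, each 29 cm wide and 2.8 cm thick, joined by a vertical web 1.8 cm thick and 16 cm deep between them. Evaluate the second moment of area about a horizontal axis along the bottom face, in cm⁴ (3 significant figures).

I_base ≈ 3.74 × 10⁴ cm⁴

Decompose the section into non-overlapping parts with the origin at the bottom-left of its bounding rectangle.
Bottom flange: 29 × 2.8, A = 81.2 cm², y = 1.4 cm, Ī = 53.051 cm⁴.
Web: 1.8 × 16, A = 28.8 cm², y = 10.8 cm, Ī = 614.4 cm⁴.
Top flange: 29 × 2.8, A = 81.2 cm², y = 20.2 cm, Ī = 53.051 cm⁴.
Transfer each piece to the base of the section using Ī + A·d² with d = y − 0:
  bottom flange: d = 1.4 cm → contributes +212.2 cm⁴
  web: d = 10.8 cm → contributes +3973.6 cm⁴
  top flange: d = 20.2 cm → contributes +33 186 cm⁴
Total I = 37 372 cm⁴.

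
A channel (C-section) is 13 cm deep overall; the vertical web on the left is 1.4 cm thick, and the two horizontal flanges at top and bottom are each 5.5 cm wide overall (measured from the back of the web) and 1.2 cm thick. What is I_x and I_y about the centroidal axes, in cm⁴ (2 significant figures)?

I_x ≈ 600 cm⁴, I_y ≈ 65 cm⁴

Split into non-overlapping primitives; take the origin at the lower-left of the bounding box.
Web: 1.4 × 13, A = 18.2 cm², y = 6.5 cm, Ī = 256.3 cm⁴.
Top flange (beyond web): 4.1 × 1.2, A = 4.92 cm², y = 12.4 cm, Ī = 0.5904 cm⁴.
Bottom flange (beyond web): 4.1 × 1.2, A = 4.92 cm², y = 0.6 cm, Ī = 0.5904 cm⁴.
By symmetry the centroid is at mid-height, ȳ = 6.5 cm.
Transfer each piece to the centroidal x-axis using Ī + A·d² with d = y − 6.5:
  web: d = 0 cm → contributes +256.3 cm⁴
  top flange (beyond web): d = 5.9 cm → contributes +171.9 cm⁴
  bottom flange (beyond web): d = -5.9 cm → contributes +171.9 cm⁴
Total I = 600 cm⁴.
For the y-axis: x̄ = 1.665 cm.
Repeating about the centroidal y-axis gives I_y = 65.06 cm⁴.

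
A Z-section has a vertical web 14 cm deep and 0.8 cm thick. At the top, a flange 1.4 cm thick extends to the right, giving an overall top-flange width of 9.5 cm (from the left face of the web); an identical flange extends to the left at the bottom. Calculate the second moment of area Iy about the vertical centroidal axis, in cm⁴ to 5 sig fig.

Iy ≈ 703.87 cm⁴

Decompose the section into non-overlapping parts with the origin at the bottom-left of its bounding rectangle.
Web: 0.8 × 14, A = 11.2 cm², x = 9.1 cm, Ī = 0.5973333 cm⁴.
Top flange (beyond web): 8.7 × 1.4, A = 12.18 cm², x = 13.85 cm, Ī = 76.82535 cm⁴.
Bottom flange (beyond web): 8.7 × 1.4, A = 12.18 cm², x = 4.35 cm, Ī = 76.82535 cm⁴.
Centroid: x̄ = ΣA·x / ΣA = 9.1 cm.
Transfer each piece to the vertical centroidal axis using Ī + A·d² with d = x − 9.1:
  web: d = 0 cm → contributes +0.5973333 cm⁴
  top flange (beyond web): d = 4.75 cm → contributes +351.6366 cm⁴
  bottom flange (beyond web): d = -4.75 cm → contributes +351.6366 cm⁴
Total I = 703.8705 cm⁴.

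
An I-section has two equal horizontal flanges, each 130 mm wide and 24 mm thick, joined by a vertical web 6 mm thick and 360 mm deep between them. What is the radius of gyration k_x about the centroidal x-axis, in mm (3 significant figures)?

Decompose the section into non-overlapping parts with the origin at the bottom-left of its bounding rectangle.
Bottom flange: 130 × 24, A = 3 120 mm², y = 12 mm, Ī = 149 760 mm⁴.
Web: 6 × 360, A = 2 160 mm², y = 204 mm, Ī = 23 328 000 mm⁴.
Top flange: 130 × 24, A = 3 120 mm², y = 396 mm, Ī = 149 760 mm⁴.
By symmetry the centroid is at mid-height, ȳ = 204 mm.
Transfer each piece to the centroidal x-axis using Ī + A·d² with d = y − 204:
  bottom flange: d = -192 mm → contributes +115 165 440 mm⁴
  web: d = 0 mm → contributes +23 328 000 mm⁴
  top flange: d = 192 mm → contributes +115 165 440 mm⁴
Total I = 253 658 880 mm⁴.
Radius of gyration: k = √(I/A) = √(253 658 880 / 8 400) = 173.77 mm.

k_x ≈ 174 mm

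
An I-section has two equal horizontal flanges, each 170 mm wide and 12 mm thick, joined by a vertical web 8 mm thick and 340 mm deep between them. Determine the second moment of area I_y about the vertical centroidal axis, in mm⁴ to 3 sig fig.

I_y ≈ 9.84 × 10⁶ mm⁴

Break the section into simple shapes (no overlaps), measuring from the bottom-left corner of the bounding box.
Bottom flange: 170 × 12, A = 2 040 mm², x = 85 mm, Ī = 4 913 000 mm⁴.
Web: 8 × 340, A = 2 720 mm², x = 85 mm, Ī = 14 507 mm⁴.
Top flange: 170 × 12, A = 2 040 mm², x = 85 mm, Ī = 4 913 000 mm⁴.
By symmetry the centroid is at mid-width, x̄ = 85 mm.
All pieces are centred on the vertical centroidal axis, so I = ΣĪ = 9 840 507 mm⁴.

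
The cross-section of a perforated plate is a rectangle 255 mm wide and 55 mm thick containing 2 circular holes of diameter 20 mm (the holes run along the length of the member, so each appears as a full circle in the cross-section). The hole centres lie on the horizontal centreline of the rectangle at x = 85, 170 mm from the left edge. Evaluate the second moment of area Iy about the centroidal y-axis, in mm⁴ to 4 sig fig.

Iy ≈ 7.485 × 10⁷ mm⁴

Treat the section as a set of non-overlapping primitives; coordinates are from the bounding-box lower-left.
Plate: 255 × 55, A = 14 025 mm², x = 127.5 mm, Ī = 75 997 969 mm⁴.
Hole 1 (subtracted): ⌀20, A = 314.159 mm², x = 85 mm, Ī = 7853.98 mm⁴.
Hole 2 (subtracted): ⌀20, A = 314.159 mm², x = 170 mm, Ī = 7853.98 mm⁴.
By symmetry the centroid is at mid-width, x̄ = 127.5 mm.
Transfer each piece to the centroidal y-axis using Ī + A·d² with d = x − 127.5:
  plate: d = 0 mm → contributes +75 997 969 mm⁴
  hole 1: d = -42.5 mm → contributes −575 304 mm⁴
  hole 2: d = 42.5 mm → contributes −575 304 mm⁴
Total I = 74 847 360 mm⁴.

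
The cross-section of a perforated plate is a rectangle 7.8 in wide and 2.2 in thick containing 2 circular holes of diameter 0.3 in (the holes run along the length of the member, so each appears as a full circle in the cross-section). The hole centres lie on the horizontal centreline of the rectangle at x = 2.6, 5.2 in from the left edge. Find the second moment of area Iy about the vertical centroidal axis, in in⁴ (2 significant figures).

Iy ≈ 87 in⁴

Split into non-overlapping primitives; take the origin at the lower-left of the bounding box.
Plate: 7.8 × 2.2, A = 17.16 in², x = 3.9 in, Ī = 87 in⁴.
Hole 1 (subtracted): ⌀0.3, A = 0.07069 in², x = 2.6 in, Ī = 0.0003976 in⁴.
Hole 2 (subtracted): ⌀0.3, A = 0.07069 in², x = 5.2 in, Ī = 0.0003976 in⁴.
By symmetry the centroid is at mid-width, x̄ = 3.9 in.
Transfer each piece to the vertical centroidal axis using Ī + A·d² with d = x − 3.9:
  plate: d = 0 in → contributes +87 in⁴
  hole 1: d = -1.3 in → contributes −0.1199 in⁴
  hole 2: d = 1.3 in → contributes −0.1199 in⁴
Total I = 86.76 in⁴.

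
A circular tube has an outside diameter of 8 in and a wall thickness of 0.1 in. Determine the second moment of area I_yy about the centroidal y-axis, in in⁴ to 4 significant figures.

I_yy ≈ 19.36 in⁴

Break the section into simple shapes (no overlaps), measuring from the bottom-left corner of the bounding box.
Outer circle: ⌀8, A = 50.2655 in², x = 4 in, Ī = 201.062 in⁴.
Bore (subtracted): ⌀7.8, A = 47.7836 in², x = 4 in, Ī = 181.697 in⁴.
By symmetry the centroid is at mid-width, x̄ = 4 in.
All pieces are centred on the centroidal y-axis, so I = ΣĪ (holes subtracted) = 19.3647 in⁴.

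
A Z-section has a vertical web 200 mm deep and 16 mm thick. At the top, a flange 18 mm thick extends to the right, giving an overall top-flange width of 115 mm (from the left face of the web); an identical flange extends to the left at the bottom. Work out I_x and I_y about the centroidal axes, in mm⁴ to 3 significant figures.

I_x ≈ 4.03 × 10⁷ mm⁴, I_y ≈ 1.48 × 10⁷ mm⁴

Decompose the section into non-overlapping parts with the origin at the bottom-left of its bounding rectangle.
Web: 16 × 200, A = 3 200 mm², y = 100 mm, Ī = 10 666 667 mm⁴.
Top flange (beyond web): 99 × 18, A = 1 782 mm², y = 191 mm, Ī = 48 114 mm⁴.
Bottom flange (beyond web): 99 × 18, A = 1 782 mm², y = 9 mm, Ī = 48 114 mm⁴.
Centroid: ȳ = ΣA·y / ΣA = 100 mm.
Transfer each piece to the centroidal x-axis using Ī + A·d² with d = y − 100:
  web: d = 0 mm → contributes +10 666 667 mm⁴
  top flange (beyond web): d = 91 mm → contributes +14 804 856 mm⁴
  bottom flange (beyond web): d = -91 mm → contributes +14 804 856 mm⁴
Total I = 40 276 379 mm⁴.
For the y-axis: x̄ = 107 mm.
Repeating about the centroidal y-axis gives I_y = 14 762 639 mm⁴.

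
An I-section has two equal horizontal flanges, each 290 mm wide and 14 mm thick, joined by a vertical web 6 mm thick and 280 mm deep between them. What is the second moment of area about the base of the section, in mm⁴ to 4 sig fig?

Treat the section as a set of non-overlapping primitives; coordinates are from the bounding-box lower-left.
Bottom flange: 290 × 14, A = 4 060 mm², y = 7 mm, Ī = 66313.3 mm⁴.
Web: 6 × 280, A = 1 680 mm², y = 154 mm, Ī = 10 976 000 mm⁴.
Top flange: 290 × 14, A = 4 060 mm², y = 301 mm, Ī = 66313.3 mm⁴.
Transfer each piece to the base of the section using Ī + A·d² with d = y − 0:
  bottom flange: d = 7 mm → contributes +265 253 mm⁴
  web: d = 154 mm → contributes +50 818 880 mm⁴
  top flange: d = 301 mm → contributes +367 906 373 mm⁴
Total I = 418 990 507 mm⁴.

I_base ≈ 4.190 × 10⁸ mm⁴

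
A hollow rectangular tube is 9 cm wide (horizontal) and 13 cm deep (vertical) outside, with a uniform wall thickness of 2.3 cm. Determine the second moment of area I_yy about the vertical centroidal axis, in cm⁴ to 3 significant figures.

Split into non-overlapping primitives; take the origin at the lower-left of the bounding box.
Outer rectangle: 9 × 13, A = 117 cm², x = 4.5 cm, Ī = 789.75 cm⁴.
Inner void (subtracted): 4.4 × 8.4, A = 36.96 cm², x = 4.5 cm, Ī = 59.629 cm⁴.
By symmetry the centroid is at mid-width, x̄ = 4.5 cm.
All pieces are centred on the vertical centroidal axis, so I = ΣĪ (holes subtracted) = 730.12 cm⁴.

I_yy ≈ 730 cm⁴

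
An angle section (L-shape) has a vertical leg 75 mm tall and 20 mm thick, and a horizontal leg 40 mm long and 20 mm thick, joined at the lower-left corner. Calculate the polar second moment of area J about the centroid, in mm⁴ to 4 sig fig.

Break the section into simple shapes (no overlaps), measuring from the bottom-left corner of the bounding box.
Vertical leg: 20 × 75, A = 1 500 mm², y = 37.5 mm, Ī = 703 125 mm⁴.
Horizontal leg (remainder): 20 × 20, A = 400 mm², y = 10 mm, Ī = 13333.3 mm⁴.
Centroid: ȳ = ΣA·y / ΣA = 31.7105 mm.
Transfer each piece to the centroidal x-axis using Ī + A·d² with d = y − 31.7105:
  vertical leg: d = 5.78947 mm → contributes +753 402 mm⁴
  horizontal leg (remainder): d = -21.7105 mm → contributes +201 872 mm⁴
Total I = 955 274 mm⁴.
For the y-axis: x̄ = 14.2105 mm.
Repeating about the centroidal y-axis gives I_y = 189 649 mm⁴.
Polar second moment: J = I_x + I_y = 1 144 923 mm⁴.

J ≈ 1.145 × 10⁶ mm⁴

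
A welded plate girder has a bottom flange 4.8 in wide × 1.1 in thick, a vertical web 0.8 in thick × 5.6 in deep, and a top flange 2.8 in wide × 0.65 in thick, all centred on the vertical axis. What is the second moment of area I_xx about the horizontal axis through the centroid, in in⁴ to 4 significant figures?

I_xx ≈ 76.90 in⁴

Break the section into simple shapes (no overlaps), measuring from the bottom-left corner of the bounding box.
Bottom plate: 4.8 × 1.1, A = 5.28 in², y = 0.55 in, Ī = 0.5324 in⁴.
Web plate: 0.8 × 5.6, A = 4.48 in², y = 3.9 in, Ī = 11.7077 in⁴.
Top plate: 2.8 × 0.65, A = 1.82 in², y = 7.025 in, Ī = 0.0640792 in⁴.
Centroid: ȳ = ΣA·y / ΣA = 2.86369 in.
Transfer each piece to the horizontal axis through the centroid using Ī + A·d² with d = y − 2.86369:
  bottom plate: d = -2.31369 in → contributes +28.797 in⁴
  web plate: d = 1.03631 in → contributes +16.519 in⁴
  top plate: d = 4.16131 in → contributes +31.5802 in⁴
Total I = 76.8962 in⁴.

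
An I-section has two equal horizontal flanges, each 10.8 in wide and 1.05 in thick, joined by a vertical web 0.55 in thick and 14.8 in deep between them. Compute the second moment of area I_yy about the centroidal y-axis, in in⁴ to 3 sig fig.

Break the section into simple shapes (no overlaps), measuring from the bottom-left corner of the bounding box.
Bottom flange: 10.8 × 1.05, A = 11.34 in², x = 5.4 in, Ī = 110.22 in⁴.
Web: 0.55 × 14.8, A = 8.14 in², x = 5.4 in, Ī = 0.2052 in⁴.
Top flange: 10.8 × 1.05, A = 11.34 in², x = 5.4 in, Ī = 110.22 in⁴.
By symmetry the centroid is at mid-width, x̄ = 5.4 in.
All pieces are centred on the centroidal y-axis, so I = ΣĪ = 220.65 in⁴.

I_yy ≈ 221 in⁴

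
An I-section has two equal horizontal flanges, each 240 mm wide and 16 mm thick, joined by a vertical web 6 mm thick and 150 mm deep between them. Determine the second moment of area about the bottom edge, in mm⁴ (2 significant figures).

Split into non-overlapping primitives; take the origin at the lower-left of the bounding box.
Bottom flange: 240 × 16, A = 3 840 mm², y = 8 mm, Ī = 81 920 mm⁴.
Web: 6 × 150, A = 900 mm², y = 91 mm, Ī = 1 687 500 mm⁴.
Top flange: 240 × 16, A = 3 840 mm², y = 174 mm, Ī = 81 920 mm⁴.
Transfer each piece to the base of the section using Ī + A·d² with d = y − 0:
  bottom flange: d = 8 mm → contributes +327 680 mm⁴
  web: d = 91 mm → contributes +9 140 400 mm⁴
  top flange: d = 174 mm → contributes +116 341 760 mm⁴
Total I = 125 809 840 mm⁴.

I_base ≈ 1.3 × 10⁸ mm⁴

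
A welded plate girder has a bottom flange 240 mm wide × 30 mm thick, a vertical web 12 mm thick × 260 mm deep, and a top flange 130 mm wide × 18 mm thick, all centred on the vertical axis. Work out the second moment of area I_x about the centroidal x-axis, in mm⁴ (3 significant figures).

Split into non-overlapping primitives; take the origin at the lower-left of the bounding box.
Bottom plate: 240 × 30, A = 7 200 mm², y = 15 mm, Ī = 540 000 mm⁴.
Web plate: 12 × 260, A = 3 120 mm², y = 160 mm, Ī = 17 576 000 mm⁴.
Top plate: 130 × 18, A = 2 340 mm², y = 299 mm, Ī = 63 180 mm⁴.
Centroid: ȳ = ΣA·y / ΣA = 103.23 mm.
Transfer each piece to the centroidal x-axis using Ī + A·d² with d = y − 103.23:
  bottom plate: d = -88.227 mm → contributes +56 585 446 mm⁴
  web plate: d = 56.773 mm → contributes +27 632 128 mm⁴
  top plate: d = 195.77 mm → contributes +89 748 071 mm⁴
Total I = 173 965 645 mm⁴.

I_x ≈ 1.74 × 10⁸ mm⁴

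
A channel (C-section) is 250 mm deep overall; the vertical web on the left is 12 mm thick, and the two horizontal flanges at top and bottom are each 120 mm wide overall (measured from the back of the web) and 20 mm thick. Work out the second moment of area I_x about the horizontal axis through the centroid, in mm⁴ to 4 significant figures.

I_x ≈ 7.290 × 10⁷ mm⁴

Treat the section as a set of non-overlapping primitives; coordinates are from the bounding-box lower-left.
Web: 12 × 250, A = 3 000 mm², y = 125 mm, Ī = 15 625 000 mm⁴.
Top flange (beyond web): 108 × 20, A = 2 160 mm², y = 240 mm, Ī = 72 000 mm⁴.
Bottom flange (beyond web): 108 × 20, A = 2 160 mm², y = 10 mm, Ī = 72 000 mm⁴.
By symmetry the centroid is at mid-height, ȳ = 125 mm.
Transfer each piece to the horizontal axis through the centroid using Ī + A·d² with d = y − 125:
  web: d = 0 mm → contributes +15 625 000 mm⁴
  top flange (beyond web): d = 115 mm → contributes +28 638 000 mm⁴
  bottom flange (beyond web): d = -115 mm → contributes +28 638 000 mm⁴
Total I = 72 901 000 mm⁴.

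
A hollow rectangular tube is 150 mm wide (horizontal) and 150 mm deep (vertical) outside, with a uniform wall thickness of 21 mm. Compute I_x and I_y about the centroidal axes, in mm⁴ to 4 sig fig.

I_x ≈ 3.085 × 10⁷ mm⁴, I_y ≈ 3.085 × 10⁷ mm⁴

Split into non-overlapping primitives; take the origin at the lower-left of the bounding box.
Outer rectangle: 150 × 150, A = 22 500 mm², y = 75 mm, Ī = 42 187 500 mm⁴.
Inner void (subtracted): 108 × 108, A = 11 664 mm², y = 75 mm, Ī = 11 337 408 mm⁴.
By symmetry the centroid is at mid-height, ȳ = 75 mm.
All pieces are centred on the centroidal x-axis, so I = ΣĪ (holes subtracted) = 30 850 092 mm⁴.
Repeating about the centroidal y-axis gives I_y = 30 850 092 mm⁴.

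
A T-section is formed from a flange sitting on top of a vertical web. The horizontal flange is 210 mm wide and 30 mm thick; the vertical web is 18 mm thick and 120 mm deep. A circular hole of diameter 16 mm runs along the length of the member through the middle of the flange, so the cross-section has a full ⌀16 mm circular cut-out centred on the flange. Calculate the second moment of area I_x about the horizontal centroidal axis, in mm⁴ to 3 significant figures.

Treat the section as a set of non-overlapping primitives; coordinates are from the bounding-box lower-left.
Flange: 210 × 30, A = 6 300 mm², y = 135 mm, Ī = 472 500 mm⁴.
Web: 18 × 120, A = 2 160 mm², y = 60 mm, Ī = 2 592 000 mm⁴.
Hole (subtracted): ⌀16, A = 201.06 mm², y = 135 mm, Ī = 3 217 mm⁴.
Centroid: ȳ = ΣA·y / ΣA = 115.38 mm.
Transfer each piece to the horizontal centroidal axis using Ī + A·d² with d = y − 115.38:
  flange: d = 19.615 mm → contributes +2 896 442 mm⁴
  web: d = -55.385 mm → contributes +9 217 769 mm⁴
  hole: d = 19.615 mm → contributes −80 576 mm⁴
Total I = 12 033 635 mm⁴.

I_x ≈ 1.20 × 10⁷ mm⁴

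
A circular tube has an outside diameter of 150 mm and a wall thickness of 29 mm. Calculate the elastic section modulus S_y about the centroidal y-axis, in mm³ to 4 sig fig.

S_y ≈ 2.845 × 10⁵ mm³

Decompose the section into non-overlapping parts with the origin at the bottom-left of its bounding rectangle.
Outer circle: ⌀150, A = 17671.5 mm², x = 75 mm, Ī = 24 850 489 mm⁴.
Bore (subtracted): ⌀92, A = 6647.61 mm², x = 75 mm, Ī = 3 516 586 mm⁴.
By symmetry the centroid is at mid-width, x̄ = 75 mm.
All pieces are centred on the centroidal y-axis, so I = ΣĪ (holes subtracted) = 21 333 903 mm⁴.
Extreme fibre distance c = 75 mm; S = I/c = 284 452 mm³.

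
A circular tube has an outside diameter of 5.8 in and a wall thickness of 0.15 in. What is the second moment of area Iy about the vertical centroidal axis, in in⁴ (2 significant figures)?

Iy ≈ 11 in⁴

Split into non-overlapping primitives; take the origin at the lower-left of the bounding box.
Outer circle: ⌀5.8, A = 26.42 in², x = 2.9 in, Ī = 55.55 in⁴.
Bore (subtracted): ⌀5.5, A = 23.76 in², x = 2.9 in, Ī = 44.92 in⁴.
By symmetry the centroid is at mid-width, x̄ = 2.9 in.
All pieces are centred on the vertical centroidal axis, so I = ΣĪ (holes subtracted) = 10.63 in⁴.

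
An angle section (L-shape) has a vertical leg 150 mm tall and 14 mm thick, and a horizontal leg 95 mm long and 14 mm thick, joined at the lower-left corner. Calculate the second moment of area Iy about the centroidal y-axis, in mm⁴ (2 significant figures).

Decompose the section into non-overlapping parts with the origin at the bottom-left of its bounding rectangle.
Vertical leg: 14 × 150, A = 2 100 mm², x = 7 mm, Ī = 34 300 mm⁴.
Horizontal leg (remainder): 81 × 14, A = 1 134 mm², x = 54.5 mm, Ī = 620 015 mm⁴.
Centroid: x̄ = ΣA·x / ΣA = 23.66 mm.
Transfer each piece to the centroidal y-axis using Ī + A·d² with d = x − 23.66:
  vertical leg: d = -16.66 mm → contributes +616 876 mm⁴
  horizontal leg (remainder): d = 30.84 mm → contributes +1 698 859 mm⁴
Total I = 2 315 735 mm⁴.

Iy ≈ 2.3 × 10⁶ mm⁴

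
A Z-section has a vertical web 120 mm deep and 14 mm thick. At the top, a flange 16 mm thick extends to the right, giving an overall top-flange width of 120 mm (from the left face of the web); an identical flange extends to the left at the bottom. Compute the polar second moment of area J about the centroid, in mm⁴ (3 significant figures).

Break the section into simple shapes (no overlaps), measuring from the bottom-left corner of the bounding box.
Web: 14 × 120, A = 1 680 mm², y = 60 mm, Ī = 2 016 000 mm⁴.
Top flange (beyond web): 106 × 16, A = 1 696 mm², y = 112 mm, Ī = 36 181 mm⁴.
Bottom flange (beyond web): 106 × 16, A = 1 696 mm², y = 8 mm, Ī = 36 181 mm⁴.
Centroid: ȳ = ΣA·y / ΣA = 60 mm.
Transfer each piece to the centroidal x-axis using Ī + A·d² with d = y − 60:
  web: d = 0 mm → contributes +2 016 000 mm⁴
  top flange (beyond web): d = 52 mm → contributes +4 622 165 mm⁴
  bottom flange (beyond web): d = -52 mm → contributes +4 622 165 mm⁴
Total I = 11 260 331 mm⁴.
For the y-axis: x̄ = 113 mm.
Repeating about the centroidal y-axis gives I_y = 15 414 683 mm⁴.
Polar second moment: J = I_x + I_y = 26 675 013 mm⁴.

J ≈ 2.67 × 10⁷ mm⁴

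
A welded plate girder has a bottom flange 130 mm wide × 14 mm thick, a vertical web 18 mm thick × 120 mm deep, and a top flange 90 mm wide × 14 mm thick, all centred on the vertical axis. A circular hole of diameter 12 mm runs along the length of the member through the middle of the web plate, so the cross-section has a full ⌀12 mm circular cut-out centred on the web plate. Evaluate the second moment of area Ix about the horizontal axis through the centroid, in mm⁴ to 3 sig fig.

Ix ≈ 1.62 × 10⁷ mm⁴

Break the section into simple shapes (no overlaps), measuring from the bottom-left corner of the bounding box.
Bottom plate: 130 × 14, A = 1 820 mm², y = 7 mm, Ī = 29 727 mm⁴.
Web plate: 18 × 120, A = 2 160 mm², y = 74 mm, Ī = 2 592 000 mm⁴.
Top plate: 90 × 14, A = 1 260 mm², y = 141 mm, Ī = 20 580 mm⁴.
Hole (subtracted): ⌀12, A = 113.1 mm², y = 74 mm, Ī = 1017.9 mm⁴.
Centroid: ȳ = ΣA·y / ΣA = 66.682 mm.
Transfer each piece to the horizontal axis through the centroid using Ī + A·d² with d = y − 66.682:
  bottom plate: d = -59.682 mm → contributes +6 512 403 mm⁴
  web plate: d = 7.3183 mm → contributes +2 707 683 mm⁴
  top plate: d = 74.318 mm → contributes +6 979 817 mm⁴
  hole: d = 7.3183 mm → contributes −7 075 mm⁴
Total I = 16 192 828 mm⁴.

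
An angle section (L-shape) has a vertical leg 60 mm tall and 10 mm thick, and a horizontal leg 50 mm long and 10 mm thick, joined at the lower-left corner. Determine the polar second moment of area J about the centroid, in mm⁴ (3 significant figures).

J ≈ 5.42 × 10⁵ mm⁴

Break the section into simple shapes (no overlaps), measuring from the bottom-left corner of the bounding box.
Vertical leg: 10 × 60, A = 600 mm², y = 30 mm, Ī = 180 000 mm⁴.
Horizontal leg (remainder): 40 × 10, A = 400 mm², y = 5 mm, Ī = 3333.3 mm⁴.
Centroid: ȳ = ΣA·y / ΣA = 20 mm.
Transfer each piece to the centroidal x-axis using Ī + A·d² with d = y − 20:
  vertical leg: d = 10 mm → contributes +240 000 mm⁴
  horizontal leg (remainder): d = -15 mm → contributes +93 333 mm⁴
Total I = 333 333 mm⁴.
For the y-axis: x̄ = 15 mm.
Repeating about the centroidal y-axis gives I_y = 208 333 mm⁴.
Polar second moment: J = I_x + I_y = 541 667 mm⁴.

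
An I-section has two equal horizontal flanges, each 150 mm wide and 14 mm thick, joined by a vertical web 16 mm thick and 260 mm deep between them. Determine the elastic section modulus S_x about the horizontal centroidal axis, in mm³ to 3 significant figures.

S_x ≈ 7.11 × 10⁵ mm³

Split into non-overlapping primitives; take the origin at the lower-left of the bounding box.
Bottom flange: 150 × 14, A = 2 100 mm², y = 7 mm, Ī = 34 300 mm⁴.
Web: 16 × 260, A = 4 160 mm², y = 144 mm, Ī = 23 434 667 mm⁴.
Top flange: 150 × 14, A = 2 100 mm², y = 281 mm, Ī = 34 300 mm⁴.
By symmetry the centroid is at mid-height, ȳ = 144 mm.
Transfer each piece to the horizontal centroidal axis using Ī + A·d² with d = y − 144:
  bottom flange: d = -137 mm → contributes +39 449 200 mm⁴
  web: d = 0 mm → contributes +23 434 667 mm⁴
  top flange: d = 137 mm → contributes +39 449 200 mm⁴
Total I = 102 333 067 mm⁴.
Extreme fibre distance c = 144 mm; S = I/c = 710 646 mm³.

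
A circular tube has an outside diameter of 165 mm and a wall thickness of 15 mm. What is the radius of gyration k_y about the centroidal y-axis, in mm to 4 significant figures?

k_y ≈ 53.30 mm

Break the section into simple shapes (no overlaps), measuring from the bottom-left corner of the bounding box.
Outer circle: ⌀165, A = 21382.5 mm², x = 82.5 mm, Ī = 36 383 601 mm⁴.
Bore (subtracted): ⌀135, A = 14313.9 mm², x = 82.5 mm, Ī = 16 304 406 mm⁴.
By symmetry the centroid is at mid-width, x̄ = 82.5 mm.
All pieces are centred on the centroidal y-axis, so I = ΣĪ (holes subtracted) = 20 079 195 mm⁴.
Radius of gyration: k = √(I/A) = √(20 079 195 / 7068.58) = 53.2975 mm.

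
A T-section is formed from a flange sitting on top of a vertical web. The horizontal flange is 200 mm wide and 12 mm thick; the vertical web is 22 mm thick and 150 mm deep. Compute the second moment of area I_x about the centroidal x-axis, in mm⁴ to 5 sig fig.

Split into non-overlapping primitives; take the origin at the lower-left of the bounding box.
Flange: 200 × 12, A = 2 400 mm², y = 156 mm, Ī = 28 800 mm⁴.
Web: 22 × 150, A = 3 300 mm², y = 75 mm, Ī = 6 187 500 mm⁴.
Centroid: ȳ = ΣA·y / ΣA = 109.1053 mm.
Transfer each piece to the centroidal x-axis using Ī + A·d² with d = y − 109.1053:
  flange: d = 46.89474 mm → contributes +5 306 679 mm⁴
  web: d = -34.10526 mm → contributes +10 025 958 mm⁴
Total I = 15 332 637 mm⁴.

I_x ≈ 1.5333 × 10⁷ mm⁴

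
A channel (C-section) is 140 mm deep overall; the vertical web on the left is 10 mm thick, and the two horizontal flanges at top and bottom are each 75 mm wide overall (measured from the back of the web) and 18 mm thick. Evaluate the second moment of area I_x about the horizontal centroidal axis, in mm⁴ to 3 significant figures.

I_x ≈ 1.11 × 10⁷ mm⁴

Treat the section as a set of non-overlapping primitives; coordinates are from the bounding-box lower-left.
Web: 10 × 140, A = 1 400 mm², y = 70 mm, Ī = 2 286 667 mm⁴.
Top flange (beyond web): 65 × 18, A = 1 170 mm², y = 131 mm, Ī = 31 590 mm⁴.
Bottom flange (beyond web): 65 × 18, A = 1 170 mm², y = 9 mm, Ī = 31 590 mm⁴.
By symmetry the centroid is at mid-height, ȳ = 70 mm.
Transfer each piece to the horizontal centroidal axis using Ī + A·d² with d = y − 70:
  web: d = 0 mm → contributes +2 286 667 mm⁴
  top flange (beyond web): d = 61 mm → contributes +4 385 160 mm⁴
  bottom flange (beyond web): d = -61 mm → contributes +4 385 160 mm⁴
Total I = 11 056 987 mm⁴.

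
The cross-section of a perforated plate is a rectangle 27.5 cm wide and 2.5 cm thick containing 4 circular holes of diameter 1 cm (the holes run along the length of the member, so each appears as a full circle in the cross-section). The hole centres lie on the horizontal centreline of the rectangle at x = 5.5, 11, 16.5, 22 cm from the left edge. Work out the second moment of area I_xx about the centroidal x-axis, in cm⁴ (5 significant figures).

Treat the section as a set of non-overlapping primitives; coordinates are from the bounding-box lower-left.
Plate: 27.5 × 2.5, A = 68.75 cm², y = 1.25 cm, Ī = 35.80729 cm⁴.
Hole 1 (subtracted): ⌀1, A = 0.7853982 cm², y = 1.25 cm, Ī = 0.04908739 cm⁴.
Hole 2 (subtracted): ⌀1, A = 0.7853982 cm², y = 1.25 cm, Ī = 0.04908739 cm⁴.
Hole 3 (subtracted): ⌀1, A = 0.7853982 cm², y = 1.25 cm, Ī = 0.04908739 cm⁴.
Hole 4 (subtracted): ⌀1, A = 0.7853982 cm², y = 1.25 cm, Ī = 0.04908739 cm⁴.
By symmetry the centroid is at mid-height, ȳ = 1.25 cm.
All pieces are centred on the centroidal x-axis, so I = ΣĪ (holes subtracted) = 35.61094 cm⁴.

I_xx ≈ 35.611 cm⁴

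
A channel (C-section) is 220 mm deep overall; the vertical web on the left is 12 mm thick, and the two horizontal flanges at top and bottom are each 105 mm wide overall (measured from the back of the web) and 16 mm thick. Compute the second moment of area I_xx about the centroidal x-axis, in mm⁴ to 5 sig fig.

I_xx ≈ 4.1674 × 10⁷ mm⁴

Split into non-overlapping primitives; take the origin at the lower-left of the bounding box.
Web: 12 × 220, A = 2 640 mm², y = 110 mm, Ī = 10 648 000 mm⁴.
Top flange (beyond web): 93 × 16, A = 1 488 mm², y = 212 mm, Ī = 31 744 mm⁴.
Bottom flange (beyond web): 93 × 16, A = 1 488 mm², y = 8 mm, Ī = 31 744 mm⁴.
By symmetry the centroid is at mid-height, ȳ = 110 mm.
Transfer each piece to the centroidal x-axis using Ī + A·d² with d = y − 110:
  web: d = 0 mm → contributes +10 648 000 mm⁴
  top flange (beyond web): d = 102 mm → contributes +15 512 896 mm⁴
  bottom flange (beyond web): d = -102 mm → contributes +15 512 896 mm⁴
Total I = 41 673 792 mm⁴.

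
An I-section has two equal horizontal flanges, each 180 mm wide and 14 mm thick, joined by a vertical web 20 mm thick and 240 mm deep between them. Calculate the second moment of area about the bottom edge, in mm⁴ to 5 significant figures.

Break the section into simple shapes (no overlaps), measuring from the bottom-left corner of the bounding box.
Bottom flange: 180 × 14, A = 2 520 mm², y = 7 mm, Ī = 41 160 mm⁴.
Web: 20 × 240, A = 4 800 mm², y = 134 mm, Ī = 23 040 000 mm⁴.
Top flange: 180 × 14, A = 2 520 mm², y = 261 mm, Ī = 41 160 mm⁴.
Transfer each piece to the base of the section using Ī + A·d² with d = y − 0:
  bottom flange: d = 7 mm → contributes +164 640 mm⁴
  web: d = 134 mm → contributes +109 228 800 mm⁴
  top flange: d = 261 mm → contributes +171 706 080 mm⁴
Total I = 281 099 520 mm⁴.

I_base ≈ 2.8110 × 10⁸ mm⁴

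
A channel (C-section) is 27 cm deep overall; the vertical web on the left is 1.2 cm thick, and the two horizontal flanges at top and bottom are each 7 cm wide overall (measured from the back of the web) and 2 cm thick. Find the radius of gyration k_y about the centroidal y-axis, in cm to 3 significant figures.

Split into non-overlapping primitives; take the origin at the lower-left of the bounding box.
Web: 1.2 × 27, A = 32.4 cm², x = 0.6 cm, Ī = 3.888 cm⁴.
Top flange (beyond web): 5.8 × 2, A = 11.6 cm², x = 4.1 cm, Ī = 32.519 cm⁴.
Bottom flange (beyond web): 5.8 × 2, A = 11.6 cm², x = 4.1 cm, Ī = 32.519 cm⁴.
Centroid: x̄ = ΣA·x / ΣA = 2.0604 cm.
Transfer each piece to the centroidal y-axis using Ī + A·d² with d = x − 2.0604:
  web: d = -1.4604 cm → contributes +72.993 cm⁴
  top flange (beyond web): d = 2.0396 cm → contributes +80.773 cm⁴
  bottom flange (beyond web): d = 2.0396 cm → contributes +80.773 cm⁴
Total I = 234.54 cm⁴.
Radius of gyration: k = √(I/A) = √(234.54 / 55.6) = 2.0539 cm.

k_y ≈ 2.05 cm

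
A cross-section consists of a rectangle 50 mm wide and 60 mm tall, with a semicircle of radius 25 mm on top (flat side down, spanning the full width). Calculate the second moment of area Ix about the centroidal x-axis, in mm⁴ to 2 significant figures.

Ix ≈ 2.2 × 10⁶ mm⁴

Treat the section as a set of non-overlapping primitives; coordinates are from the bounding-box lower-left.
Rectangular body: 50 × 60, A = 3 000 mm², y = 30 mm, Ī = 900 000 mm⁴.
Semicircular cap: semicircle r = 25, A = 981.7 mm², y = 70.61 mm, Ī = 42 874 mm⁴.
Centroid: ȳ = ΣA·y / ΣA = 40.01 mm.
Transfer each piece to the centroidal x-axis using Ī + A·d² with d = y − 40.01:
  rectangular body: d = -10.01 mm → contributes +1 200 778 mm⁴
  semicircular cap: d = 30.6 mm → contributes +961 985 mm⁴
Total I = 2 162 763 mm⁴.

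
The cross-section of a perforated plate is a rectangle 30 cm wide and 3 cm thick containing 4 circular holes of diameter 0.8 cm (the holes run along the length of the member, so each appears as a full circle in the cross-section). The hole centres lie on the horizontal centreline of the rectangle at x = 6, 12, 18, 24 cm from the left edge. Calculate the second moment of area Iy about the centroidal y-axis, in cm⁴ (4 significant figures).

Decompose the section into non-overlapping parts with the origin at the bottom-left of its bounding rectangle.
Plate: 30 × 3, A = 90 cm², x = 15 cm, Ī = 6 750 cm⁴.
Hole 1 (subtracted): ⌀0.8, A = 0.502655 cm², x = 6 cm, Ī = 0.0201062 cm⁴.
Hole 2 (subtracted): ⌀0.8, A = 0.502655 cm², x = 12 cm, Ī = 0.0201062 cm⁴.
Hole 3 (subtracted): ⌀0.8, A = 0.502655 cm², x = 18 cm, Ī = 0.0201062 cm⁴.
Hole 4 (subtracted): ⌀0.8, A = 0.502655 cm², x = 24 cm, Ī = 0.0201062 cm⁴.
By symmetry the centroid is at mid-width, x̄ = 15 cm.
Transfer each piece to the centroidal y-axis using Ī + A·d² with d = x − 15:
  plate: d = 0 cm → contributes +6 750 cm⁴
  hole 1: d = -9 cm → contributes −40.7351 cm⁴
  hole 2: d = -3 cm → contributes −4.544 cm⁴
  hole 3: d = 3 cm → contributes −4.544 cm⁴
  hole 4: d = 9 cm → contributes −40.7351 cm⁴
Total I = 6659.44 cm⁴.

Iy ≈ 6659 cm⁴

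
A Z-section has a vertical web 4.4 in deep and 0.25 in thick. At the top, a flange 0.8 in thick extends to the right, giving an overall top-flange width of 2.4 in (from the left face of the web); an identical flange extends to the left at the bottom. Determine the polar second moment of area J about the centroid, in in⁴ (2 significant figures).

J ≈ 19 in⁴

Treat the section as a set of non-overlapping primitives; coordinates are from the bounding-box lower-left.
Web: 0.25 × 4.4, A = 1.1 in², y = 2.2 in, Ī = 1.775 in⁴.
Top flange (beyond web): 2.15 × 0.8, A = 1.72 in², y = 4 in, Ī = 0.09173 in⁴.
Bottom flange (beyond web): 2.15 × 0.8, A = 1.72 in², y = 0.4 in, Ī = 0.09173 in⁴.
Centroid: ȳ = ΣA·y / ΣA = 2.2 in.
Transfer each piece to the centroidal x-axis using Ī + A·d² with d = y − 2.2:
  web: d = 0 in → contributes +1.775 in⁴
  top flange (beyond web): d = 1.8 in → contributes +5.665 in⁴
  bottom flange (beyond web): d = -1.8 in → contributes +5.665 in⁴
Total I = 13.1 in⁴.
For the y-axis: x̄ = 2.275 in.
Repeating about the centroidal y-axis gives I_y = 6.284 in⁴.
Polar second moment: J = I_x + I_y = 19.39 in⁴.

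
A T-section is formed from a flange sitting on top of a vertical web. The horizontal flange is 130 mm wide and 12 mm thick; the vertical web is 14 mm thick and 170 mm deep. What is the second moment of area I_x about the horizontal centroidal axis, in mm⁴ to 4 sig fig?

Treat the section as a set of non-overlapping primitives; coordinates are from the bounding-box lower-left.
Flange: 130 × 12, A = 1 560 mm², y = 176 mm, Ī = 18 720 mm⁴.
Web: 14 × 170, A = 2 380 mm², y = 85 mm, Ī = 5 731 833 mm⁴.
Centroid: ȳ = ΣA·y / ΣA = 121.03 mm.
Transfer each piece to the horizontal centroidal axis using Ī + A·d² with d = y − 121.03:
  flange: d = 54.9695 mm → contributes +4 732 495 mm⁴
  web: d = -36.0305 mm → contributes +8 821 535 mm⁴
Total I = 13 554 030 mm⁴.

I_x ≈ 1.355 × 10⁷ mm⁴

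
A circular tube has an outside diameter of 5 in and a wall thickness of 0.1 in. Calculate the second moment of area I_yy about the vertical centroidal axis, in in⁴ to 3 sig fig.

Treat the section as a set of non-overlapping primitives; coordinates are from the bounding-box lower-left.
Outer circle: ⌀5, A = 19.635 in², x = 2.5 in, Ī = 30.68 in⁴.
Bore (subtracted): ⌀4.8, A = 18.096 in², x = 2.5 in, Ī = 26.058 in⁴.
By symmetry the centroid is at mid-width, x̄ = 2.5 in.
All pieces are centred on the vertical centroidal axis, so I = ΣĪ (holes subtracted) = 4.622 in⁴.

I_yy ≈ 4.62 in⁴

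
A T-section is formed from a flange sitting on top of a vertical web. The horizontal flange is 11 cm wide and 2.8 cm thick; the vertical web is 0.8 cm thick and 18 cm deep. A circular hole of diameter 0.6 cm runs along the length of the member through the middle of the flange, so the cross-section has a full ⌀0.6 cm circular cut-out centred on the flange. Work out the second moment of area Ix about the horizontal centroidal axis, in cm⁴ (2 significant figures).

Ix ≈ 1500 cm⁴

Break the section into simple shapes (no overlaps), measuring from the bottom-left corner of the bounding box.
Flange: 11 × 2.8, A = 30.8 cm², y = 19.4 cm, Ī = 20.12 cm⁴.
Web: 0.8 × 18, A = 14.4 cm², y = 9 cm, Ī = 388.8 cm⁴.
Hole (subtracted): ⌀0.6, A = 0.2827 cm², y = 19.4 cm, Ī = 0.006362 cm⁴.
Centroid: ȳ = ΣA·y / ΣA = 16.07 cm.
Transfer each piece to the horizontal centroidal axis using Ī + A·d² with d = y − 16.07:
  flange: d = 3.334 cm → contributes +362.5 cm⁴
  web: d = -7.066 cm → contributes +1 108 cm⁴
  hole: d = 3.334 cm → contributes −3.149 cm⁴
Total I = 1 467 cm⁴.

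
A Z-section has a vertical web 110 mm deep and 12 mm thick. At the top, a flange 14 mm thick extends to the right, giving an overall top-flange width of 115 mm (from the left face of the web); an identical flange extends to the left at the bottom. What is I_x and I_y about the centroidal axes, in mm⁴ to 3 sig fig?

I_x ≈ 8.02 × 10⁶ mm⁴, I_y ≈ 1.21 × 10⁷ mm⁴

Break the section into simple shapes (no overlaps), measuring from the bottom-left corner of the bounding box.
Web: 12 × 110, A = 1 320 mm², y = 55 mm, Ī = 1 331 000 mm⁴.
Top flange (beyond web): 103 × 14, A = 1 442 mm², y = 103 mm, Ī = 23 553 mm⁴.
Bottom flange (beyond web): 103 × 14, A = 1 442 mm², y = 7 mm, Ī = 23 553 mm⁴.
Centroid: ȳ = ΣA·y / ΣA = 55 mm.
Transfer each piece to the centroidal x-axis using Ī + A·d² with d = y − 55:
  web: d = 0 mm → contributes +1 331 000 mm⁴
  top flange (beyond web): d = 48 mm → contributes +3 345 921 mm⁴
  bottom flange (beyond web): d = -48 mm → contributes +3 345 921 mm⁴
Total I = 8 022 841 mm⁴.
For the y-axis: x̄ = 109 mm.
Repeating about the centroidal y-axis gives I_y = 12 100 761 mm⁴.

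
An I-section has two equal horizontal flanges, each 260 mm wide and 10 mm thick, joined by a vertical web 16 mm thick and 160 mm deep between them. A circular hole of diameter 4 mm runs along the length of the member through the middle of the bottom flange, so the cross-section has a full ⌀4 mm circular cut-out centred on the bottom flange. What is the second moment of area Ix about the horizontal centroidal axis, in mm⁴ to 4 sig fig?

Ix ≈ 4.298 × 10⁷ mm⁴

Decompose the section into non-overlapping parts with the origin at the bottom-left of its bounding rectangle.
Bottom flange: 260 × 10, A = 2 600 mm², y = 5 mm, Ī = 21666.7 mm⁴.
Web: 16 × 160, A = 2 560 mm², y = 90 mm, Ī = 5 461 333 mm⁴.
Top flange: 260 × 10, A = 2 600 mm², y = 175 mm, Ī = 21666.7 mm⁴.
Hole (subtracted): ⌀4, A = 12.5664 mm², y = 5 mm, Ī = 12.5664 mm⁴.
Centroid: ȳ = ΣA·y / ΣA = 90.1379 mm.
Transfer each piece to the horizontal centroidal axis using Ī + A·d² with d = y − 90.1379:
  bottom flange: d = -85.1379 mm → contributes +18 867 655 mm⁴
  web: d = -0.13787 mm → contributes +5 461 382 mm⁴
  top flange: d = 84.8621 mm → contributes +18 745 777 mm⁴
  hole: d = -85.1379 mm → contributes −91099.4 mm⁴
Total I = 42 983 715 mm⁴.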